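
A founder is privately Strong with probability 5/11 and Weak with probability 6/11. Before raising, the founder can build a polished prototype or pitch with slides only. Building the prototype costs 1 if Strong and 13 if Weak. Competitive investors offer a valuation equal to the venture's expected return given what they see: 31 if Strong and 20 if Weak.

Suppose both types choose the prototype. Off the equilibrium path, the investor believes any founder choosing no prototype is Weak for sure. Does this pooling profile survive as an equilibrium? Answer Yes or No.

No

On path, the investor holds the prior and pays 5/11·31 + 6/11·20 = 25. Off path (no prototype), believing Weak, it pays 20.
Strong: the prototype nets 25 − 1 = 24; no prototype nets 20. Strong stays.
Weak: the prototype nets 25 − 13 = 12; no prototype nets 20. Weak would deviate.
A type deviates, so pooling fails.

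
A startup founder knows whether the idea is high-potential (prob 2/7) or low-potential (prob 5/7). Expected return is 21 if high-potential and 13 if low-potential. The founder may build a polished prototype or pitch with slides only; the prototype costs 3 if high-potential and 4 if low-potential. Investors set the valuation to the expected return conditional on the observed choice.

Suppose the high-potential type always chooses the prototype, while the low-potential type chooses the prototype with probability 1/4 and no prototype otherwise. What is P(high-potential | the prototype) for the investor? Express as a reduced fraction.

P(the prototype) = (2/7)·1 + (5/7)·(1/4) = 13/28.
By Bayes' rule, P(high-potential | the prototype) = (2/7) / (13/28) = 8/13.

8/13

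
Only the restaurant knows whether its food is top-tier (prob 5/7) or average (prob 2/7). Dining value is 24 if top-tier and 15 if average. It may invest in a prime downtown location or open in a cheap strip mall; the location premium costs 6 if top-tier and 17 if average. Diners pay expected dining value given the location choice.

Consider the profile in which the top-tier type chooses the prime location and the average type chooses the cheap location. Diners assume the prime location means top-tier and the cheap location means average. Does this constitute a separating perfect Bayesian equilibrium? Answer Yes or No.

Under these beliefs, the prime location earns price premium 24 and the cheap location earns price premium 15.
top-tier: the prime location nets 24 − 6 = 18; the cheap location nets 15. top-tier prefers the prime location.
average: the prime location nets 24 − 17 = 7; the cheap location nets 15. average prefers the cheap location.
Neither type deviates, so the separating profile is an equilibrium.

Yes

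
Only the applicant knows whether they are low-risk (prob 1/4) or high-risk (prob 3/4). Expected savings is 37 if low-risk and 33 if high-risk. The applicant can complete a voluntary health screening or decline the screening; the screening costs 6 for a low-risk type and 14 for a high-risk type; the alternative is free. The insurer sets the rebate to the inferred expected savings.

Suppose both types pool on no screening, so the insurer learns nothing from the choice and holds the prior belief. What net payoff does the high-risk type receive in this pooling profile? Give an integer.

Pooled rebate = 1/4·37 + 3/4·33 = 34.
high-risk pays no cost for no screening, so net payoff = 34.

34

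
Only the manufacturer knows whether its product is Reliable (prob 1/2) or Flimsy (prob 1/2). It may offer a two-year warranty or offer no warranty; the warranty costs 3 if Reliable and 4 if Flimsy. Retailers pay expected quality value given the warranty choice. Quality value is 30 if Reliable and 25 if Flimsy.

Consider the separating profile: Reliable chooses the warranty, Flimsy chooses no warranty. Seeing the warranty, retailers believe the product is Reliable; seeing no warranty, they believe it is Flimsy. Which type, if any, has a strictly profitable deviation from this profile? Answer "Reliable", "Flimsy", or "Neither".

Flimsy

The warranty pays 30; no warranty pays 25.
Reliable: assigned the warranty, nets 30 − 3 = 27; deviating to no warranty nets 25.
Flimsy: assigned no warranty, nets 25; deviating to the warranty nets 30 − 4 = 26.
The Flimsy type gains 1 by deviating.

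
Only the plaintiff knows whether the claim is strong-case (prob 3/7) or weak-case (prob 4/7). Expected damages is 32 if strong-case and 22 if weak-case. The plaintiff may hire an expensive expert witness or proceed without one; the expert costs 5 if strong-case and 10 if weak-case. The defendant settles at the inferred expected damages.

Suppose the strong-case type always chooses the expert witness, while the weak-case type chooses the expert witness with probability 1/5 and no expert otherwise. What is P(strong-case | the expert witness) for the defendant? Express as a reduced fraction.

P(the expert witness) = (3/7)·1 + (4/7)·(1/5) = 19/35.
By Bayes' rule, P(strong-case | the expert witness) = (3/7) / (19/35) = 15/19.

15/19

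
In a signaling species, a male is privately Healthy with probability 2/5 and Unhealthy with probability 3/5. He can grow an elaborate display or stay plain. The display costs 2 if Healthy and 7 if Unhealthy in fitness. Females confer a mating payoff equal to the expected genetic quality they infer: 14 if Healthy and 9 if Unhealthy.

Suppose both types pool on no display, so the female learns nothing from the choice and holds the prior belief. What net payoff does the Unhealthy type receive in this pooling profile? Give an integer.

11

Pooled mating payoff = 2/5·14 + 3/5·9 = 11.
Unhealthy pays no cost for no display, so net payoff = 11.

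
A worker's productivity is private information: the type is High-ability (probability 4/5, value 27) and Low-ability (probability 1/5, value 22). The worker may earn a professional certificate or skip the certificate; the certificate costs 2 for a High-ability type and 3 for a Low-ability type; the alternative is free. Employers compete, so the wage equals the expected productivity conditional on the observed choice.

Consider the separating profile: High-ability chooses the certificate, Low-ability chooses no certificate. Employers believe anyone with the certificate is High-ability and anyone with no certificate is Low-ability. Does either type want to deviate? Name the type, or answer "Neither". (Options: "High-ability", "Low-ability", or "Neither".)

The certificate pays 27; no certificate pays 22.
High-ability: assigned the certificate, nets 27 − 2 = 25; deviating to no certificate nets 22.
Low-ability: assigned no certificate, nets 22; deviating to the certificate nets 27 − 3 = 24.
The Low-ability type gains 2 by deviating.

Low-ability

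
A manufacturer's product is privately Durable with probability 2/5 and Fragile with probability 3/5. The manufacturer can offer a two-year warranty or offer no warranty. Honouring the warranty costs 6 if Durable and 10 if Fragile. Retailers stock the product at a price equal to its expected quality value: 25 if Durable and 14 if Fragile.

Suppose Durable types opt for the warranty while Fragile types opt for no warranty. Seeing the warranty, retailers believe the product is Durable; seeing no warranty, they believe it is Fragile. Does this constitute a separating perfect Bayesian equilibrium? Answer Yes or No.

Under these beliefs, the warranty earns price 25 and no warranty earns price 14.
Durable: the warranty nets 25 − 6 = 19; no warranty nets 14. Durable prefers the warranty.
Fragile: the warranty nets 25 − 10 = 15; no warranty nets 14. Fragile would deviate to the warranty.
Fragile has a profitable deviation, so the profile is not an equilibrium.

No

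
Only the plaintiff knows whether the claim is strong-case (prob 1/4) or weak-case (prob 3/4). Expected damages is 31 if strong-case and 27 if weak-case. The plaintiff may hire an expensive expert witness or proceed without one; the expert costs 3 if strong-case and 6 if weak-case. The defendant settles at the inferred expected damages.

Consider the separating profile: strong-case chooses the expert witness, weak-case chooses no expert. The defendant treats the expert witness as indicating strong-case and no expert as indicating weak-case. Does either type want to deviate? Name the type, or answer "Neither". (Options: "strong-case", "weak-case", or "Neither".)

The expert witness pays 31; no expert pays 27.
strong-case: assigned the expert witness, nets 31 − 3 = 28; deviating to no expert nets 27.
weak-case: assigned no expert, nets 27; deviating to the expert witness nets 31 − 6 = 25.
Both types strictly prefer their assigned action; no profitable deviation.

Neither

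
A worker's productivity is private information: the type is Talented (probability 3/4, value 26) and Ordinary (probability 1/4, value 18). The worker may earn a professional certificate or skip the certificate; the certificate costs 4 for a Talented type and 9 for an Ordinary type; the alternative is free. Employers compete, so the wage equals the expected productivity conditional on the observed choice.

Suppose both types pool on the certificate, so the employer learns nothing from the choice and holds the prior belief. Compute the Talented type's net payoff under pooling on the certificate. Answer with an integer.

Pooled wage = 3/4·26 + 1/4·18 = 24.
Talented pays cost 4 for the certificate, so net payoff = 24 − 4 = 20.

20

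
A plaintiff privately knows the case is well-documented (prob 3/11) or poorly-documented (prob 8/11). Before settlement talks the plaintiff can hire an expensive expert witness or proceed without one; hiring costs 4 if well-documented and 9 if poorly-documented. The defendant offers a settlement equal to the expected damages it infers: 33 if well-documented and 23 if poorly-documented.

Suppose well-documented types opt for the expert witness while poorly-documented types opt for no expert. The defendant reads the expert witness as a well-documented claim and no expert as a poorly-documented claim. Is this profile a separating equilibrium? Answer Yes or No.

No

Under these beliefs, the expert witness earns settlement 33 and no expert earns settlement 23.
well-documented: the expert witness nets 33 − 4 = 29; no expert nets 23. well-documented prefers the expert witness.
poorly-documented: the expert witness nets 33 − 9 = 24; no expert nets 23. poorly-documented would deviate to the expert witness.
poorly-documented has a profitable deviation, so the profile is not an equilibrium.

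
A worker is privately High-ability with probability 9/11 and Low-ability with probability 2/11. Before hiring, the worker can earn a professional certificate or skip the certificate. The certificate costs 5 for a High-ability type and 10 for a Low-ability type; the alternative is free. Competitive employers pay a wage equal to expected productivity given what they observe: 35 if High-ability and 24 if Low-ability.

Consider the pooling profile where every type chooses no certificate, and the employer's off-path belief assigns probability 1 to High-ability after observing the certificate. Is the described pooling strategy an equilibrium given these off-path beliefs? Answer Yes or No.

Yes

On path, the employer holds the prior and pays 9/11·35 + 2/11·24 = 33. Off path (the certificate), believing High-ability, it pays 35.
High-ability: no certificate nets 33; the certificate nets 35 − 5 = 30. High-ability stays.
Low-ability: no certificate nets 33; the certificate nets 35 − 10 = 25. Low-ability stays.
No type deviates, so pooling is sustained.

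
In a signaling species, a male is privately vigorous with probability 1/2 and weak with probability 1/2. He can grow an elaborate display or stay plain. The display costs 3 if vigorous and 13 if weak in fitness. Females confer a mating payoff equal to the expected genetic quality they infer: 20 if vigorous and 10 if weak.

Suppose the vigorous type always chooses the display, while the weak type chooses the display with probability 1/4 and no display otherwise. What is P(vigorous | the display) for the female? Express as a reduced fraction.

P(the display) = (1/2)·1 + (1/2)·(1/4) = 5/8.
By Bayes' rule, P(vigorous | the display) = (1/2) / (5/8) = 4/5.

4/5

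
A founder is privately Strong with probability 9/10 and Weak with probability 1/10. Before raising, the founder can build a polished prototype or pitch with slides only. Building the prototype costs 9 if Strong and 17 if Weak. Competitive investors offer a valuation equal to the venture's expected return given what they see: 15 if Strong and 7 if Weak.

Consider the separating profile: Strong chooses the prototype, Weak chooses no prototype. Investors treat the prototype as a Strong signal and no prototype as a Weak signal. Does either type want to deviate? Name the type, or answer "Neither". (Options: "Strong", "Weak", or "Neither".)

Strong

The prototype pays 15; no prototype pays 7.
Strong: assigned the prototype, nets 15 − 9 = 6; deviating to no prototype nets 7.
Weak: assigned no prototype, nets 7; deviating to the prototype nets 15 − 17 = -2.
The Strong type gains 1 by deviating.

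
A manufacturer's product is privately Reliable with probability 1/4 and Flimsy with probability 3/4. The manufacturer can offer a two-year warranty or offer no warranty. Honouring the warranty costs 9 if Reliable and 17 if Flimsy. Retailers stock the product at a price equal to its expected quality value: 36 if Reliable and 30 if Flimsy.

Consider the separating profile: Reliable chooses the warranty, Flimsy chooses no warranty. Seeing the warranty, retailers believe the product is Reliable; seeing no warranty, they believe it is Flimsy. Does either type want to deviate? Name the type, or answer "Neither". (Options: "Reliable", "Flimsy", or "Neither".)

Reliable

The warranty pays 36; no warranty pays 30.
Reliable: assigned the warranty, nets 36 − 9 = 27; deviating to no warranty nets 30.
Flimsy: assigned no warranty, nets 30; deviating to the warranty nets 36 − 17 = 19.
The Reliable type gains 3 by deviating.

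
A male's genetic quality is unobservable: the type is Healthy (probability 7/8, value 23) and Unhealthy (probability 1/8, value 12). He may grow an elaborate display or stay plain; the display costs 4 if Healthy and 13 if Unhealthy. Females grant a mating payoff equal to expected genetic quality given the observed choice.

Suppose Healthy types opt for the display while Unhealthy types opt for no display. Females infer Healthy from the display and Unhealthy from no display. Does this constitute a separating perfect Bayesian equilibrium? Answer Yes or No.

Under these beliefs, the display earns mating payoff 23 and no display earns mating payoff 12.
Healthy: the display nets 23 − 4 = 19; no display nets 12. Healthy prefers the display.
Unhealthy: the display nets 23 − 13 = 10; no display nets 12. Unhealthy prefers no display.
Neither type deviates, so the separating profile is an equilibrium.

Yes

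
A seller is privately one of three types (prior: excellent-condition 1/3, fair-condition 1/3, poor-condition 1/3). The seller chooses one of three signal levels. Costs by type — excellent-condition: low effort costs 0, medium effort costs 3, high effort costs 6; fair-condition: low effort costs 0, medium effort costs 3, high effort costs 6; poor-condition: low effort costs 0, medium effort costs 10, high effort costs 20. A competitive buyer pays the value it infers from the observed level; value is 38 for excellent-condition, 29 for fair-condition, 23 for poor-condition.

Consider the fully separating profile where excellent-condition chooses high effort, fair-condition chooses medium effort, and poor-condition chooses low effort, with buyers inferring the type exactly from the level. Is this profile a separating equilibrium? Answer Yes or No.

Separating prices: high effort → 38, medium effort → 29, low effort → 23.
excellent-condition (assigned high effort): low effort: 23 − 0 = 23; medium effort: 29 − 3 = 26; high effort: 38 − 6 = 32. excellent-condition stays.
fair-condition (assigned medium effort): low effort: 23 − 0 = 23; medium effort: 29 − 3 = 26; high effort: 38 − 6 = 32. fair-condition prefers high effort.
poor-condition (assigned low effort): low effort: 23 − 0 = 23; medium effort: 29 − 10 = 19; high effort: 38 − 20 = 18. poor-condition stays.
At least one type deviates; the separating profile fails.

No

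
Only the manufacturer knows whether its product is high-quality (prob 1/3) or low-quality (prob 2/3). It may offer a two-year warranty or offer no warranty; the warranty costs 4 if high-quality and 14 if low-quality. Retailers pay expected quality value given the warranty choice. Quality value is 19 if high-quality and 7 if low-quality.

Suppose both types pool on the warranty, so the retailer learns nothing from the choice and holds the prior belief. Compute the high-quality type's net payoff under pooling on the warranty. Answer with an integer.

Pooled price = 1/3·19 + 2/3·7 = 11.
high-quality pays cost 4 for the warranty, so net payoff = 11 − 4 = 7.

7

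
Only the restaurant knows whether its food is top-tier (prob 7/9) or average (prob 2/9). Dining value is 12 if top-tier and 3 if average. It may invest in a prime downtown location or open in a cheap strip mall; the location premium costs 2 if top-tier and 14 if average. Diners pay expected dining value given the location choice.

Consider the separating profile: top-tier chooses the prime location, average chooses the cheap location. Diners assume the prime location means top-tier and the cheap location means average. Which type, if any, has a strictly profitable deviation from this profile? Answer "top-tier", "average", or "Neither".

The prime location pays 12; the cheap location pays 3.
top-tier: assigned the prime location, nets 12 − 2 = 10; deviating to the cheap location nets 3.
average: assigned the cheap location, nets 3; deviating to the prime location nets 12 − 14 = -2.
Both types strictly prefer their assigned action; no profitable deviation.

Neither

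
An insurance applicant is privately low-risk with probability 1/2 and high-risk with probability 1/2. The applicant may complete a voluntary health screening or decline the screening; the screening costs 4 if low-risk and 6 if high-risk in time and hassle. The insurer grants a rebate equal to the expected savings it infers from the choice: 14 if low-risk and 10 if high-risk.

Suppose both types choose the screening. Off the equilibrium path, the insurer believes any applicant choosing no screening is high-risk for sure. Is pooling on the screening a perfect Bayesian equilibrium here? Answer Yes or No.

On path, the insurer holds the prior and pays 1/2·14 + 1/2·10 = 12. Off path (no screening), believing high-risk, it pays 10.
low-risk: the screening nets 12 − 4 = 8; no screening nets 10. low-risk would deviate.
high-risk: the screening nets 12 − 6 = 6; no screening nets 10. high-risk would deviate.
A type deviates, so pooling fails.

No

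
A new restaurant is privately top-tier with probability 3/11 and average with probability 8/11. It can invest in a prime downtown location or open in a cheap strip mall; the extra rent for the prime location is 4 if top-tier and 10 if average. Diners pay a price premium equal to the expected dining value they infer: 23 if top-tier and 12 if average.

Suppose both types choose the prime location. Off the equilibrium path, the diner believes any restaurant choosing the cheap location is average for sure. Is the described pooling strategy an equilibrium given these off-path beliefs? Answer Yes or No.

No

On path, the diner holds the prior and pays 3/11·23 + 8/11·12 = 15. Off path (the cheap location), believing average, it pays 12.
top-tier: the prime location nets 15 − 4 = 11; the cheap location nets 12. top-tier would deviate.
average: the prime location nets 15 − 10 = 5; the cheap location nets 12. average would deviate.
A type deviates, so pooling fails.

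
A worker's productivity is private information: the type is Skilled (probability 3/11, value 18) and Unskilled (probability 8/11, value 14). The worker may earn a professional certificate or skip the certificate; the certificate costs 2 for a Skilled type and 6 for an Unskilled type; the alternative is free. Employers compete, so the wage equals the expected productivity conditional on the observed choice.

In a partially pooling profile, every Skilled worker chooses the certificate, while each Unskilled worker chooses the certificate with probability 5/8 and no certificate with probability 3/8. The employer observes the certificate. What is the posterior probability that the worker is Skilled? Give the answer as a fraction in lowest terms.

P(the certificate) = (3/11)·1 + (8/11)·(5/8) = 8/11.
By Bayes' rule, P(Skilled | the certificate) = (3/11) / (8/11) = 3/8.

3/8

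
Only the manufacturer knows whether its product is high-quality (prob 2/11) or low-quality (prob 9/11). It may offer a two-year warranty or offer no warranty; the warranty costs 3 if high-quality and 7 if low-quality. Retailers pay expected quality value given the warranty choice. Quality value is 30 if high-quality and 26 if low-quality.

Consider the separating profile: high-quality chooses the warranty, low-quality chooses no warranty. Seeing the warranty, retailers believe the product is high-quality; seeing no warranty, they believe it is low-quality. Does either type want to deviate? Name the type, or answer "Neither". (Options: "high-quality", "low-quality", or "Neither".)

The warranty pays 30; no warranty pays 26.
high-quality: assigned the warranty, nets 30 − 3 = 27; deviating to no warranty nets 26.
low-quality: assigned no warranty, nets 26; deviating to the warranty nets 30 − 7 = 23.
Both types strictly prefer their assigned action; no profitable deviation.

Neither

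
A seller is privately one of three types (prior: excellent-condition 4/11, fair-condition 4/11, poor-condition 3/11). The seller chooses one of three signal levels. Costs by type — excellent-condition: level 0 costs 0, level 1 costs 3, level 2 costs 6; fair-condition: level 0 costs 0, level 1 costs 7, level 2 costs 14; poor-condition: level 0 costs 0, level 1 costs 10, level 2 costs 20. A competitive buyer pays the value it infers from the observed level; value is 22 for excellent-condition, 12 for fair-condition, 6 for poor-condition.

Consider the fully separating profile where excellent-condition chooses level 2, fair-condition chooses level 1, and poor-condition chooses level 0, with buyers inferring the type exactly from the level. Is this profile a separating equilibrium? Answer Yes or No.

Separating prices: level 2 → 22, level 1 → 12, level 0 → 6.
excellent-condition (assigned level 2): level 0: 6 − 0 = 6; level 1: 12 − 3 = 9; level 2: 22 − 6 = 16. excellent-condition stays.
fair-condition (assigned level 1): level 0: 6 − 0 = 6; level 1: 12 − 7 = 5; level 2: 22 − 14 = 8. fair-condition prefers level 2.
poor-condition (assigned level 0): level 0: 6 − 0 = 6; level 1: 12 − 10 = 2; level 2: 22 − 20 = 2. poor-condition stays.
At least one type deviates; the separating profile fails.

No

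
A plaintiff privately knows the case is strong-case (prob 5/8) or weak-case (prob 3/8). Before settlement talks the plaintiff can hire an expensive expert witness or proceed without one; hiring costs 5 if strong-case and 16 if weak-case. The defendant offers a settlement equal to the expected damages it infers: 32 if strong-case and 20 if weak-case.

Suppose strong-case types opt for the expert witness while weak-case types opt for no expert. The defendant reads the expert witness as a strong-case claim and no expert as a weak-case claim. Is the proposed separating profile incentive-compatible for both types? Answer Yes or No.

Yes

Under these beliefs, the expert witness earns settlement 32 and no expert earns settlement 20.
strong-case: the expert witness nets 32 − 5 = 27; no expert nets 20. strong-case prefers the expert witness.
weak-case: the expert witness nets 32 − 16 = 16; no expert nets 20. weak-case prefers no expert.
Neither type deviates, so the separating profile is an equilibrium.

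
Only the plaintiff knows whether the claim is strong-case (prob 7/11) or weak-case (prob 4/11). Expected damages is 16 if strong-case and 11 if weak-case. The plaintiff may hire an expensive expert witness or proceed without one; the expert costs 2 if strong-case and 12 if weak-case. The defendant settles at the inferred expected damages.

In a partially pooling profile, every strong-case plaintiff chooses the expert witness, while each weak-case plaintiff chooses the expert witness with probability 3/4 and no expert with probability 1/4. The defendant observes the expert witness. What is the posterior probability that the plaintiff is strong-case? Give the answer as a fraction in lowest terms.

P(the expert witness) = (7/11)·1 + (4/11)·(3/4) = 10/11.
By Bayes' rule, P(strong-case | the expert witness) = (7/11) / (10/11) = 7/10.

7/10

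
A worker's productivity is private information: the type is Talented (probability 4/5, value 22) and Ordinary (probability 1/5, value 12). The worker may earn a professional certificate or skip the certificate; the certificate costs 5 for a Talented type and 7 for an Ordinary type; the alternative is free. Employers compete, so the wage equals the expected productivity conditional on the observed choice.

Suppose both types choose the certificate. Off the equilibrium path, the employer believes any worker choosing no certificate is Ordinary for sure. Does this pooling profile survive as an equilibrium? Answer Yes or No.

On path, the employer holds the prior and pays 4/5·22 + 1/5·12 = 20. Off path (no certificate), believing Ordinary, it pays 12.
Talented: the certificate nets 20 − 5 = 15; no certificate nets 12. Talented stays.
Ordinary: the certificate nets 20 − 7 = 13; no certificate nets 12. Ordinary stays.
No type deviates, so pooling is sustained.

Yes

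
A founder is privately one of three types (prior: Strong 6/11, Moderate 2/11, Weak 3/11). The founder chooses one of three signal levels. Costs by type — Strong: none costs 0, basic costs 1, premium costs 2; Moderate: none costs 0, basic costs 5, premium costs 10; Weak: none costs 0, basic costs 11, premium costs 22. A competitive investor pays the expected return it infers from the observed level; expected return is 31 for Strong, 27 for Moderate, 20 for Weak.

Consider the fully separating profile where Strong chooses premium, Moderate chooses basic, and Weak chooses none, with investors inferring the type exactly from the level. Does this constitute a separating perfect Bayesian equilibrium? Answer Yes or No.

Yes

Separating valuations: premium → 31, basic → 27, none → 20.
Strong (assigned premium): none: 20 − 0 = 20; basic: 27 − 1 = 26; premium: 31 − 2 = 29. Strong stays.
Moderate (assigned basic): none: 20 − 0 = 20; basic: 27 − 5 = 22; premium: 31 − 10 = 21. Moderate stays.
Weak (assigned none): none: 20 − 0 = 20; basic: 27 − 11 = 16; premium: 31 − 22 = 9. Weak stays.
Every type prefers its assigned level; separation holds.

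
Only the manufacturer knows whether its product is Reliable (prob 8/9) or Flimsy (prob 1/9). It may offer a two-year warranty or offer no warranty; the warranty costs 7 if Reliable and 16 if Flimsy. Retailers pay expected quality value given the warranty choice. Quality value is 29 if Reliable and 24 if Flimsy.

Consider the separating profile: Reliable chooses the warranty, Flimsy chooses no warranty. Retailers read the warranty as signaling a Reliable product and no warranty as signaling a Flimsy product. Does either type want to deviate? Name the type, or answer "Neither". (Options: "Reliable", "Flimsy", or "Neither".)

The warranty pays 29; no warranty pays 24.
Reliable: assigned the warranty, nets 29 − 7 = 22; deviating to no warranty nets 24.
Flimsy: assigned no warranty, nets 24; deviating to the warranty nets 29 − 16 = 13.
The Reliable type gains 2 by deviating.

Reliable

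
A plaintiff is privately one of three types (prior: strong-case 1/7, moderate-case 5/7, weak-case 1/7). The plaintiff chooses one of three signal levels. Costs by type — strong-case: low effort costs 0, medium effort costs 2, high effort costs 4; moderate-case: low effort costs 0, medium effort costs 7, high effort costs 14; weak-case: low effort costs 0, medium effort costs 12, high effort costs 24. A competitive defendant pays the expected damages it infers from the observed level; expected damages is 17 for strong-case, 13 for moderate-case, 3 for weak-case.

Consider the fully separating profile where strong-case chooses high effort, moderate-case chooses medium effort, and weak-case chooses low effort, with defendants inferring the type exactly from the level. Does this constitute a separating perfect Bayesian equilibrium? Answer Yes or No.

Separating settlements: high effort → 17, medium effort → 13, low effort → 3.
strong-case (assigned high effort): low effort: 3 − 0 = 3; medium effort: 13 − 2 = 11; high effort: 17 − 4 = 13. strong-case stays.
moderate-case (assigned medium effort): low effort: 3 − 0 = 3; medium effort: 13 − 7 = 6; high effort: 17 − 14 = 3. moderate-case stays.
weak-case (assigned low effort): low effort: 3 − 0 = 3; medium effort: 13 − 12 = 1; high effort: 17 − 24 = -7. weak-case stays.
Every type prefers its assigned level; separation holds.

Yes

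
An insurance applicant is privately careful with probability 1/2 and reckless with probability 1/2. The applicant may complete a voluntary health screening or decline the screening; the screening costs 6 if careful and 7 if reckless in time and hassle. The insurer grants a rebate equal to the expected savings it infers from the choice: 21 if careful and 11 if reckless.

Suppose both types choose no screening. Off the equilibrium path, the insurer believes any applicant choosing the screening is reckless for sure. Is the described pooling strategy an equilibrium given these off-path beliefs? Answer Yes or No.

On path, the insurer holds the prior and pays 1/2·21 + 1/2·11 = 16. Off path (the screening), believing reckless, it pays 11.
careful: no screening nets 16; the screening nets 11 − 6 = 5. careful stays.
reckless: no screening nets 16; the screening nets 11 − 7 = 4. reckless stays.
No type deviates, so pooling is sustained.

Yes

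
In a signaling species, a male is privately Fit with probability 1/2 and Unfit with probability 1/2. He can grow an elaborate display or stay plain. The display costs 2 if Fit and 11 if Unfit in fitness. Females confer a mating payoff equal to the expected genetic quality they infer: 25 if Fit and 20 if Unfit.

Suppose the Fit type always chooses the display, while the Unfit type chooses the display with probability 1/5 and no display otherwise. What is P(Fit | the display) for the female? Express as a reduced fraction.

P(the display) = (1/2)·1 + (1/2)·(1/5) = 3/5.
By Bayes' rule, P(Fit | the display) = (1/2) / (3/5) = 5/6.

5/6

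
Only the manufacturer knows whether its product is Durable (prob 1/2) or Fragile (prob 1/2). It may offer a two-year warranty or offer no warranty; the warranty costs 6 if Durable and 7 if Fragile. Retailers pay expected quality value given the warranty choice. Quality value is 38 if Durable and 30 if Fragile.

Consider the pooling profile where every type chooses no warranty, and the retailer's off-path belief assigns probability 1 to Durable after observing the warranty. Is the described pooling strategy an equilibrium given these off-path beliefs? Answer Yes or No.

Yes

On path, the retailer holds the prior and pays 1/2·38 + 1/2·30 = 34. Off path (the warranty), believing Durable, it pays 38.
Durable: no warranty nets 34; the warranty nets 38 − 6 = 32. Durable stays.
Fragile: no warranty nets 34; the warranty nets 38 − 7 = 31. Fragile stays.
No type deviates, so pooling is sustained.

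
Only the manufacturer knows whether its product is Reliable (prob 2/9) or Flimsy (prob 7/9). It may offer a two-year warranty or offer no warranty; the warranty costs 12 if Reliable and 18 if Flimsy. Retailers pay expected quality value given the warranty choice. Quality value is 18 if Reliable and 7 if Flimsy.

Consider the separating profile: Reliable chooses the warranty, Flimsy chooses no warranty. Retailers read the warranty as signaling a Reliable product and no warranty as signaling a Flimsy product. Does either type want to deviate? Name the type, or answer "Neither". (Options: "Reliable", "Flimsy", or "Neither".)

Reliable

The warranty pays 18; no warranty pays 7.
Reliable: assigned the warranty, nets 18 − 12 = 6; deviating to no warranty nets 7.
Flimsy: assigned no warranty, nets 7; deviating to the warranty nets 18 − 18 = 0.
The Reliable type gains 1 by deviating.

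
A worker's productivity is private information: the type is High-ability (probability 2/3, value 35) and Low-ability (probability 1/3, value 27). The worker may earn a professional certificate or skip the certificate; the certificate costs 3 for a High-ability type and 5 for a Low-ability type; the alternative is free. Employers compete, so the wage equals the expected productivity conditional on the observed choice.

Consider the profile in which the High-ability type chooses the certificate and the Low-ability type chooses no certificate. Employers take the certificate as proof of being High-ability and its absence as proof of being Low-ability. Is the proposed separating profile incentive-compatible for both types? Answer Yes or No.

No

Under these beliefs, the certificate earns wage 35 and no certificate earns wage 27.
High-ability: the certificate nets 35 − 3 = 32; no certificate nets 27. High-ability prefers the certificate.
Low-ability: the certificate nets 35 − 5 = 30; no certificate nets 27. Low-ability would deviate to the certificate.
Low-ability has a profitable deviation, so the profile is not an equilibrium.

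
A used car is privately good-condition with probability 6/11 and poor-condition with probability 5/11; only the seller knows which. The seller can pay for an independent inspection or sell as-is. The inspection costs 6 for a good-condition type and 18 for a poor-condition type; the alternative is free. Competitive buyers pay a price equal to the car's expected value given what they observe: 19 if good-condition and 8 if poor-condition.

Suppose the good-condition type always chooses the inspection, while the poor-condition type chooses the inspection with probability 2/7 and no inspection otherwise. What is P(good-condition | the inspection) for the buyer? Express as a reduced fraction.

21/26

P(the inspection) = (6/11)·1 + (5/11)·(2/7) = 52/77.
By Bayes' rule, P(good-condition | the inspection) = (6/11) / (52/77) = 21/26.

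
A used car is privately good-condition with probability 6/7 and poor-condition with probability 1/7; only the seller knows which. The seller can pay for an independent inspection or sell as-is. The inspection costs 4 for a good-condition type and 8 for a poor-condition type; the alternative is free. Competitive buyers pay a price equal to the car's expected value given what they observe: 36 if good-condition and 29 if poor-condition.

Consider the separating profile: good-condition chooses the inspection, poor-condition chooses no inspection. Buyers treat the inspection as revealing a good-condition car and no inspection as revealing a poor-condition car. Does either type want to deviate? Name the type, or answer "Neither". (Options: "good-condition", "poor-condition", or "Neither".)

Neither

The inspection pays 36; no inspection pays 29.
good-condition: assigned the inspection, nets 36 − 4 = 32; deviating to no inspection nets 29.
poor-condition: assigned no inspection, nets 29; deviating to the inspection nets 36 − 8 = 28.
Both types strictly prefer their assigned action; no profitable deviation.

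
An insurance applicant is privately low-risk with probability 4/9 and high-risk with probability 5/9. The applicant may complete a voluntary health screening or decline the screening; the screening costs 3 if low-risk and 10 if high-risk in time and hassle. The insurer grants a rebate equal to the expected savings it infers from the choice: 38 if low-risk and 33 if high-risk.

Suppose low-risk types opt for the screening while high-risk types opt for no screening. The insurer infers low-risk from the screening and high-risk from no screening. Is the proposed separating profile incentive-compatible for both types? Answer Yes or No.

Under these beliefs, the screening earns rebate 38 and no screening earns rebate 33.
low-risk: the screening nets 38 − 3 = 35; no screening nets 33. low-risk prefers the screening.
high-risk: the screening nets 38 − 10 = 28; no screening nets 33. high-risk prefers no screening.
Neither type deviates, so the separating profile is an equilibrium.

Yes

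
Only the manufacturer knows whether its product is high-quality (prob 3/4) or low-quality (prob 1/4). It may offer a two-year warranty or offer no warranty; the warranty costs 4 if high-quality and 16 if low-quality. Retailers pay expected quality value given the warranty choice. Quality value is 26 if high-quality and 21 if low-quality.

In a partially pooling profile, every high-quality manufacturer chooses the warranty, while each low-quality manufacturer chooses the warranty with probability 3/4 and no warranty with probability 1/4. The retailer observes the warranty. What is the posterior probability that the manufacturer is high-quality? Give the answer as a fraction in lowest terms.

P(the warranty) = (3/4)·1 + (1/4)·(3/4) = 15/16.
By Bayes' rule, P(high-quality | the warranty) = (3/4) / (15/16) = 4/5.

4/5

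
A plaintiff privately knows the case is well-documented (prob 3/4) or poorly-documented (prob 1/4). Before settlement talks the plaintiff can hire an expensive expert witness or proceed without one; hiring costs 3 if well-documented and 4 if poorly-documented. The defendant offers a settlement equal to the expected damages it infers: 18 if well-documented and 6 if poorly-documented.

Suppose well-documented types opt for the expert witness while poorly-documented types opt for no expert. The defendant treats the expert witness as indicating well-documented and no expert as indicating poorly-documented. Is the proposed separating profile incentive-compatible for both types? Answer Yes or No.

Under these beliefs, the expert witness earns settlement 18 and no expert earns settlement 6.
well-documented: the expert witness nets 18 − 3 = 15; no expert nets 6. well-documented prefers the expert witness.
poorly-documented: the expert witness nets 18 − 4 = 14; no expert nets 6. poorly-documented would deviate to the expert witness.
poorly-documented has a profitable deviation, so the profile is not an equilibrium.

No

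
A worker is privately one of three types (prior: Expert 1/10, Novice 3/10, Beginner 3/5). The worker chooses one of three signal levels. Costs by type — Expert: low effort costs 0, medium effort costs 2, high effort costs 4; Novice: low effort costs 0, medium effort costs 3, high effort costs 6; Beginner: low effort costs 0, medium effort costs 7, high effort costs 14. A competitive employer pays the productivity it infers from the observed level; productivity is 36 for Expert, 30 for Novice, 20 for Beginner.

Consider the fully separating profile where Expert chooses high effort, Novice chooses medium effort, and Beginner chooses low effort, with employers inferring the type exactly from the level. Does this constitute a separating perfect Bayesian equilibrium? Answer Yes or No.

No

Separating wages: high effort → 36, medium effort → 30, low effort → 20.
Expert (assigned high effort): low effort: 20 − 0 = 20; medium effort: 30 − 2 = 28; high effort: 36 − 4 = 32. Expert stays.
Novice (assigned medium effort): low effort: 20 − 0 = 20; medium effort: 30 − 3 = 27; high effort: 36 − 6 = 30. Novice prefers high effort.
Beginner (assigned low effort): low effort: 20 − 0 = 20; medium effort: 30 − 7 = 23; high effort: 36 − 14 = 22. Beginner prefers medium effort.
At least one type deviates; the separating profile fails.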